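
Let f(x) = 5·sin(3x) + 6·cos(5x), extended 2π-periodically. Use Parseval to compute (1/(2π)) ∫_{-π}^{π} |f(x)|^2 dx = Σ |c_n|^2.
Σ |c_n|^2 = 61/2

Expand |f|^2 and use orthogonality of {sin(nx), cos(mx)} on [-π, π]:
  ∫_{-π}^{π} sin(nx)^2 dx = π, ∫ cos(mx)^2 dx = π, and cross terms integrate to 0.
So ∫_{-π}^{π} f(x)^2 dx = 5^2 · π + 6^2 · π = (25 + 36)π.
Divide by 2π: (25 + 36)/2 = 61/2.
By Parseval, this equals Σ |c_n|^2.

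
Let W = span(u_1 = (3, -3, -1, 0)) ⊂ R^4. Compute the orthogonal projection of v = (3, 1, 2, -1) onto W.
proj_W(v) = (12/19, -12/19, -4/19, 0)

Set up U = [u_1 | ... | u_1] ∈ R^(4×1). The projector onto W = col(U) is P = U (U^T U)^(-1) U^T.
Compute U^T U =
  [19],
and U^T v = (4).
Solve U^T U · c = U^T v for the coefficients: c = (4/19). The projection is proj_W(v) = U c.
Check: (v - proj_W(v)) · u_1 = 0  (should be 0).
Result: proj_W(v) = (12/19, -12/19, -4/19, 0).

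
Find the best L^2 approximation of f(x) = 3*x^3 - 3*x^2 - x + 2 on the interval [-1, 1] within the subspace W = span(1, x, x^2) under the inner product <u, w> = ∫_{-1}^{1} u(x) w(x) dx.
g(x) = -3*x^2 + 4*x/5 + 2

The best approximation g ∈ W is the orthogonal projection of f onto W. Writing g = a_0 + a_1 x + a_2 x^2, the coefficients solve the normal equations G · a = b where
  G_{ij} = <φ_i, φ_j> and b_i = <f, φ_i>, with φ_0 = 1, φ_1 = x, φ_2 = x^2.
G =
  [2, 0, 2/3]
  [0, 2/3, 0]
  [2/3, 0, 2/5],
b = (2, 8/15, 2/15).
Solving gives a_0 = 2, a_1 = 4/5, a_2 = -3, so
  g(x) = -3*x^2 + 4*x/5 + 2.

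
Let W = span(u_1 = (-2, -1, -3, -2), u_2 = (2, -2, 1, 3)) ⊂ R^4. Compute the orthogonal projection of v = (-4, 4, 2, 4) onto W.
proj_W(v) = (16/29, 494/203, 460/203, -34/203)

Set up U = [u_1 | ... | u_2] ∈ R^(4×2). The projector onto W = col(U) is P = U (U^T U)^(-1) U^T.
Compute U^T U =
  [18, -11]
  [-11, 18],
and U^T v = (-10, -2).
Solve U^T U · c = U^T v for the coefficients: c = (-202/203, -146/203). The projection is proj_W(v) = U c.
Check: (v - proj_W(v)) · u_1 = 0  (should be 0).
Check: (v - proj_W(v)) · u_2 = 0  (should be 0).
Result: proj_W(v) = (16/29, 494/203, 460/203, -34/203).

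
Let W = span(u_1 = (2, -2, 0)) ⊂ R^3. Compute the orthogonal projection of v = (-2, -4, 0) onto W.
proj_W(v) = (1, -1, 0)

Set up U = [u_1 | ... | u_1] ∈ R^(3×1). The projector onto W = col(U) is P = U (U^T U)^(-1) U^T.
Compute U^T U =
  [8],
and U^T v = (4).
Solve U^T U · c = U^T v for the coefficients: c = (1/2). The projection is proj_W(v) = U c.
Check: (v - proj_W(v)) · u_1 = 0  (should be 0).
Result: proj_W(v) = (1, -1, 0).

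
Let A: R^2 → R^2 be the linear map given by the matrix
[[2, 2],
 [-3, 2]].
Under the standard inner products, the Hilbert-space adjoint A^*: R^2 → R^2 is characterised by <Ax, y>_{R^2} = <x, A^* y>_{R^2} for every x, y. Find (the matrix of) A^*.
A^* = A^T =
[[2, -3],
 [2, 2]]

For real matrices with standard dot products, the defining identity <Ax, y> = <x, A^* y> gives (Ax)^T y = x^T (A^*) y, i.e. x^T A^T y = x^T (A^*) y. Since this holds for all x, y, we must have A^* = A^T. Therefore
A^* =
[[2, -3],
 [2, 2]].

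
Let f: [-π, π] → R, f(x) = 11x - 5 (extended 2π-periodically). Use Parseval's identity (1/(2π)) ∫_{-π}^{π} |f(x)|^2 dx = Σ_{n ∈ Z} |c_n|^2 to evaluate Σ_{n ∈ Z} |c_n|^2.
Σ |c_n|^2 = 121π^2/3 + 25

Expand and integrate term by term over [-π, π]:
  ∫ (11x)^2 dx = 121·(2π^3/3); ∫ 2·11·(-5)·x dx = 0 (odd integrand); ∫ (-5)^2 dx = 25·2π.
So (1/(2π)) ∫_{-π}^{π} (11x - 5)^2 dx = 121π^2/3 + 25 = 121π^2/3 + 25.
Parseval ⇒ Σ |c_n|^2 = 121π^2/3 + 25.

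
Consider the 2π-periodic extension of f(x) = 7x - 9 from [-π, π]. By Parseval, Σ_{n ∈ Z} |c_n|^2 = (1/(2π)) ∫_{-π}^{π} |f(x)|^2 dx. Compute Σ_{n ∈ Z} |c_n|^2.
Σ |c_n|^2 = 49π^2/3 + 81

Expand and integrate term by term over [-π, π]:
  ∫ (7x)^2 dx = 49·(2π^3/3); ∫ 2·7·(-9)·x dx = 0 (odd integrand); ∫ (-9)^2 dx = 81·2π.
So (1/(2π)) ∫_{-π}^{π} (7x - 9)^2 dx = 49π^2/3 + 81 = 49π^2/3 + 81.
Parseval ⇒ Σ |c_n|^2 = 49π^2/3 + 81.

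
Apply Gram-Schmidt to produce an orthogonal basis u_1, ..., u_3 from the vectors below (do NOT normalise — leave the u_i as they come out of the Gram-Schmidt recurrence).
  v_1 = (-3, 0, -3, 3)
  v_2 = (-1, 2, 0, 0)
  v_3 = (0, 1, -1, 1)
Orthogonal basis:
  u_1 = (-3, 0, -3, 3)
  u_2 = (-2/3, 2, 1/3, -1/3)
  u_3 = (6/7, 3/7, -3/7, 3/7)

Apply the Gram-Schmidt recurrence
  u_1 = v_1
  u_i = v_i − Σ_{j<i} ((v_i · u_j) / (u_j · u_j)) · u_j.

Step by step this gives:
  u_1 = (-3, 0, -3, 3)
  u_2 = (-2/3, 2, 1/3, -1/3)
  u_3 = (6/7, 3/7, -3/7, 3/7)

Orthogonality check:
  u_2 · u_1 = 0 (should be 0)
  u_3 · u_1 = 0 (should be 0)
  u_3 · u_2 = 0 (should be 0)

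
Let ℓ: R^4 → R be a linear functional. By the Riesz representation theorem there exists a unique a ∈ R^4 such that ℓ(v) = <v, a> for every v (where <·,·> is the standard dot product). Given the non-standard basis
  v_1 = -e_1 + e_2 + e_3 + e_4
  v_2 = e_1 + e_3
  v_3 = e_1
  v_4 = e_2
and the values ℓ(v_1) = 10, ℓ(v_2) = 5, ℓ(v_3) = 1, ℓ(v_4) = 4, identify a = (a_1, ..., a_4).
a = (1, 4, 4, 3)

Write a = (a_1, ..., a_4) in the standard basis. For each basis vector v_i, ℓ(v_i) = <v_i, a> is a linear equation in the a_j's. Collect the n equations into a matrix system V a = ℓ, where row i of V is v_i (expressed in the standard basis). Since V is invertible (lower-triangular with 1s on the diagonal, up to permutation), solve by back-substitution:
  V =
[[-1, 1, 1, 1],
 [1, 0, 1, 0],
 [1, 0, 0, 0],
 [0, 1, 0, 0]]
  V a = (10, 5, 1, 4)
Solving gives a = (1, 4, 4, 3).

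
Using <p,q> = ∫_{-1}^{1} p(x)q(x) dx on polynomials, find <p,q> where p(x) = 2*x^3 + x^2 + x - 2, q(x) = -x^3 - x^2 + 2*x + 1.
<p,q> = -46/105

Expand the product: p(x)·q(x) = -2*x^6 - 3*x^5 + 2*x^4 + 5*x^3 + 5*x^2 - 3*x - 2.
∫_{-1}^{1} of each monomial x^k gives [2/(k+1) if k even, 0 if k odd]. Integrating term-by-term (or equivalently evaluating the antiderivative F(x) = -2*x^7/7 - x^6/2 + 2*x^5/5 + 5*x^4/4 + 5*x^3/3 - 3*x^2/2 - 2*x at the endpoints):
  F(1) − F(−1) = -407/420 − (-223/420) = -46/105.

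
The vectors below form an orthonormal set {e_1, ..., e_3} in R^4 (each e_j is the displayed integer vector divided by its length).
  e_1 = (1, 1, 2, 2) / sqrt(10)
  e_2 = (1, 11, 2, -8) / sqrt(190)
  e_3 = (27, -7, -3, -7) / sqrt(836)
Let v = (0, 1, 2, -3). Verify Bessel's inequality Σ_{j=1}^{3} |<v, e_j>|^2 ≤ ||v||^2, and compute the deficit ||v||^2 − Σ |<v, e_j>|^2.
Σ |<v, e_j>|^2 = 90/11; ||v||^2 = 14; deficit = 64/11

Write each e_j = u_j / sqrt(<u_j, u_j>) where u_j is the displayed integer vector. Then <v, e_j> = <v, u_j> / sqrt(<u_j, u_j>), so |<v, e_j>|^2 = <v, u_j>^2 / <u_j, u_j>.
Coefficients: <v, e_1> = -1/sqrt(10), <v, e_2> = 39/sqrt(190), <v, e_3> = 8/sqrt(836).
Square and sum: Σ |<v, e_j>|^2 = 90/11.
Compute ||v||^2 = v·v = 14.
Deficit = 14 − 90/11 = 64/11 ≥ 0, confirming Bessel's inequality. (The deficit equals ||v − Σ <v,e_j> e_j||^2, the squared distance from v to span{e_j}.)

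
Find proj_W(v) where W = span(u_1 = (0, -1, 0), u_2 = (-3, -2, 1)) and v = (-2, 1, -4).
proj_W(v) = (-3/5, 1, 1/5)

Set up U = [u_1 | ... | u_2] ∈ R^(3×2). The projector onto W = col(U) is P = U (U^T U)^(-1) U^T.
Compute U^T U =
  [1, 2]
  [2, 14],
and U^T v = (-1, 0).
Solve U^T U · c = U^T v for the coefficients: c = (-7/5, 1/5). The projection is proj_W(v) = U c.
Check: (v - proj_W(v)) · u_1 = 0  (should be 0).
Check: (v - proj_W(v)) · u_2 = 0  (should be 0).
Result: proj_W(v) = (-3/5, 1, 1/5).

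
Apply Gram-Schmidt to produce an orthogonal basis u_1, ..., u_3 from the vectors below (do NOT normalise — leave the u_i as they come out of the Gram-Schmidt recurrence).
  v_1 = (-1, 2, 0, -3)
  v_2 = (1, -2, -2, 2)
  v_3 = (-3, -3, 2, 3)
Orthogonal basis:
  u_1 = (-1, 2, 0, -3)
  u_2 = (3/14, -3/7, -2, -5/14)
  u_3 = (-222/61, -105/61, -2/61, 4/61)

Apply the Gram-Schmidt recurrence
  u_1 = v_1
  u_i = v_i − Σ_{j<i} ((v_i · u_j) / (u_j · u_j)) · u_j.

Step by step this gives:
  u_1 = (-1, 2, 0, -3)
  u_2 = (3/14, -3/7, -2, -5/14)
  u_3 = (-222/61, -105/61, -2/61, 4/61)

Orthogonality check:
  u_2 · u_1 = 0 (should be 0)
  u_3 · u_1 = 0 (should be 0)
  u_3 · u_2 = 0 (should be 0)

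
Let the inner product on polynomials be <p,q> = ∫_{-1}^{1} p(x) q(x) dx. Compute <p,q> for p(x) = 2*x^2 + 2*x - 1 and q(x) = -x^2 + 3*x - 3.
<p,q> = 88/15

Expand the product: p(x)·q(x) = -2*x^4 + 4*x^3 + x^2 - 9*x + 3.
∫_{-1}^{1} of each monomial x^k gives [2/(k+1) if k even, 0 if k odd]. Integrating term-by-term (or equivalently evaluating the antiderivative F(x) = -2*x^5/5 + x^4 + x^3/3 - 9*x^2/2 + 3*x at the endpoints):
  F(1) − F(−1) = -17/30 − (-193/30) = 88/15.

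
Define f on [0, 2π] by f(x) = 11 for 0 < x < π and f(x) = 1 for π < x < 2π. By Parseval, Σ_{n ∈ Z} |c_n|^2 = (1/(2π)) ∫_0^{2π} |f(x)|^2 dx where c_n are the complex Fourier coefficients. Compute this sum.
Σ |c_n|^2 = 61

Parseval equates the L^2 energy of f (normalised by 1/(2π)) with the ℓ^2 sum of its Fourier coefficients: (1/(2π)) ∫_0^{2π} |f|^2 = Σ |c_n|^2.
Compute the left side: (1/(2π)) [∫_0^π 11^2 dx + ∫_π^{2π} 1^2 dx] = (1/(2π)) · (121π + 1π) = (121 + 1)/2 = 61.
So Σ_{n ∈ Z} |c_n|^2 = 61.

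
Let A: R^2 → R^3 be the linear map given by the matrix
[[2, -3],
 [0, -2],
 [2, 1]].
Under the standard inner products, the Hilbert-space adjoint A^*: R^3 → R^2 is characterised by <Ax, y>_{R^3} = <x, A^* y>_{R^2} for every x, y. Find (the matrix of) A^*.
A^* = A^T =
[[2, 0, 2],
 [-3, -2, 1]]

For real matrices with standard dot products, the defining identity <Ax, y> = <x, A^* y> gives (Ax)^T y = x^T (A^*) y, i.e. x^T A^T y = x^T (A^*) y. Since this holds for all x, y, we must have A^* = A^T. Therefore
A^* =
[[2, 0, 2],
 [-3, -2, 1]].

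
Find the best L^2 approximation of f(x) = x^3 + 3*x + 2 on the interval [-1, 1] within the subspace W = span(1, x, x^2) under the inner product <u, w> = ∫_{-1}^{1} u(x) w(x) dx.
g(x) = 18*x/5 + 2

The best approximation g ∈ W is the orthogonal projection of f onto W. Writing g = a_0 + a_1 x + a_2 x^2, the coefficients solve the normal equations G · a = b where
  G_{ij} = <φ_i, φ_j> and b_i = <f, φ_i>, with φ_0 = 1, φ_1 = x, φ_2 = x^2.
G =
  [2, 0, 2/3]
  [0, 2/3, 0]
  [2/3, 0, 2/5],
b = (4, 12/5, 4/3).
Solving gives a_0 = 2, a_1 = 18/5, a_2 = 0, so
  g(x) = 18*x/5 + 2.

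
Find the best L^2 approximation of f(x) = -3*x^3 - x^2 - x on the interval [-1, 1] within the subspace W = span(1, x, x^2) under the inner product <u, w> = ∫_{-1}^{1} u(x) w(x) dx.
g(x) = -x^2 - 14*x/5

The best approximation g ∈ W is the orthogonal projection of f onto W. Writing g = a_0 + a_1 x + a_2 x^2, the coefficients solve the normal equations G · a = b where
  G_{ij} = <φ_i, φ_j> and b_i = <f, φ_i>, with φ_0 = 1, φ_1 = x, φ_2 = x^2.
G =
  [2, 0, 2/3]
  [0, 2/3, 0]
  [2/3, 0, 2/5],
b = (-2/3, -28/15, -2/5).
Solving gives a_0 = 0, a_1 = -14/5, a_2 = -1, so
  g(x) = -x^2 - 14*x/5.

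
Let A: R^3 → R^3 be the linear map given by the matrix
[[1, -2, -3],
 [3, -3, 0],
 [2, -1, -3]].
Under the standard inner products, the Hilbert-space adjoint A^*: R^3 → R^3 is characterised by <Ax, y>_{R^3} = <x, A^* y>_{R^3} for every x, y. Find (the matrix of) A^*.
A^* = A^T =
[[1, 3, 2],
 [-2, -3, -1],
 [-3, 0, -3]]

For real matrices with standard dot products, the defining identity <Ax, y> = <x, A^* y> gives (Ax)^T y = x^T (A^*) y, i.e. x^T A^T y = x^T (A^*) y. Since this holds for all x, y, we must have A^* = A^T. Therefore
A^* =
[[1, 3, 2],
 [-2, -3, -1],
 [-3, 0, -3]].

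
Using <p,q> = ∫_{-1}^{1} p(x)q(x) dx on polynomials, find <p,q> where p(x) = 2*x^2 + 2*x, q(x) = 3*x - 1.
<p,q> = 8/3

Expand the product: p(x)·q(x) = 6*x^3 + 4*x^2 - 2*x.
∫_{-1}^{1} of each monomial x^k gives [2/(k+1) if k even, 0 if k odd]. Integrating term-by-term (or equivalently evaluating the antiderivative F(x) = 3*x^4/2 + 4*x^3/3 - x^2 at the endpoints):
  F(1) − F(−1) = 11/6 − (-5/6) = 8/3.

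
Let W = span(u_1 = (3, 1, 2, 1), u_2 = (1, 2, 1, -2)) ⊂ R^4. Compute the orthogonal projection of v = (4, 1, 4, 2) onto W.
proj_W(v) = (23/5, 6/5, 3, 2)

Set up U = [u_1 | ... | u_2] ∈ R^(4×2). The projector onto W = col(U) is P = U (U^T U)^(-1) U^T.
Compute U^T U =
  [15, 5]
  [5, 10],
and U^T v = (23, 6).
Solve U^T U · c = U^T v for the coefficients: c = (8/5, -1/5). The projection is proj_W(v) = U c.
Check: (v - proj_W(v)) · u_1 = 0  (should be 0).
Check: (v - proj_W(v)) · u_2 = 0  (should be 0).
Result: proj_W(v) = (23/5, 6/5, 3, 2).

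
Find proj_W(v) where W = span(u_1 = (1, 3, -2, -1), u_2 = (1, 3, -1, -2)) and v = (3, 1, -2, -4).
proj_W(v) = (30/29, 90/29, -16/29, -74/29)

Set up U = [u_1 | ... | u_2] ∈ R^(4×2). The projector onto W = col(U) is P = U (U^T U)^(-1) U^T.
Compute U^T U =
  [15, 14]
  [14, 15],
and U^T v = (14, 16).
Solve U^T U · c = U^T v for the coefficients: c = (-14/29, 44/29). The projection is proj_W(v) = U c.
Check: (v - proj_W(v)) · u_1 = 0  (should be 0).
Check: (v - proj_W(v)) · u_2 = 0  (should be 0).
Result: proj_W(v) = (30/29, 90/29, -16/29, -74/29).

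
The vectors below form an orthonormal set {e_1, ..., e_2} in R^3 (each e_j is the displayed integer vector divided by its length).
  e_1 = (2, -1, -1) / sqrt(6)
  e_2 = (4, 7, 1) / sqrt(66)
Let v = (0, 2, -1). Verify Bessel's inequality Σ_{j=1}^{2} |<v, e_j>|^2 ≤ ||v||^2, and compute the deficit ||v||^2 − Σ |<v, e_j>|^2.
Σ |<v, e_j>|^2 = 30/11; ||v||^2 = 5; deficit = 25/11

Write each e_j = u_j / sqrt(<u_j, u_j>) where u_j is the displayed integer vector. Then <v, e_j> = <v, u_j> / sqrt(<u_j, u_j>), so |<v, e_j>|^2 = <v, u_j>^2 / <u_j, u_j>.
Coefficients: <v, e_1> = -1/sqrt(6), <v, e_2> = 13/sqrt(66).
Square and sum: Σ |<v, e_j>|^2 = 30/11.
Compute ||v||^2 = v·v = 5.
Deficit = 5 − 30/11 = 25/11 ≥ 0, confirming Bessel's inequality. (The deficit equals ||v − Σ <v,e_j> e_j||^2, the squared distance from v to span{e_j}.)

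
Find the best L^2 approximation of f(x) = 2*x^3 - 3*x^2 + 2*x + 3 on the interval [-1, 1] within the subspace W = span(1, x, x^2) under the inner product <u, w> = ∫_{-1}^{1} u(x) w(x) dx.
g(x) = -3*x^2 + 16*x/5 + 3

The best approximation g ∈ W is the orthogonal projection of f onto W. Writing g = a_0 + a_1 x + a_2 x^2, the coefficients solve the normal equations G · a = b where
  G_{ij} = <φ_i, φ_j> and b_i = <f, φ_i>, with φ_0 = 1, φ_1 = x, φ_2 = x^2.
G =
  [2, 0, 2/3]
  [0, 2/3, 0]
  [2/3, 0, 2/5],
b = (4, 32/15, 4/5).
Solving gives a_0 = 3, a_1 = 16/5, a_2 = -3, so
  g(x) = -3*x^2 + 16*x/5 + 3.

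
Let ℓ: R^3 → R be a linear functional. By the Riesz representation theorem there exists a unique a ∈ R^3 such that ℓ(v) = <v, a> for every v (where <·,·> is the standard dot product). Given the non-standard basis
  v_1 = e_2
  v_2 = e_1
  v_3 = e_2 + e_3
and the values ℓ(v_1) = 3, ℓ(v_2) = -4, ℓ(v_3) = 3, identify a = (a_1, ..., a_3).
a = (-4, 3, 0)

Write a = (a_1, ..., a_3) in the standard basis. For each basis vector v_i, ℓ(v_i) = <v_i, a> is a linear equation in the a_j's. Collect the n equations into a matrix system V a = ℓ, where row i of V is v_i (expressed in the standard basis). Since V is invertible (lower-triangular with 1s on the diagonal, up to permutation), solve by back-substitution:
  V =
[[0, 1, 0],
 [1, 0, 0],
 [0, 1, 1]]
  V a = (3, -4, 3)
Solving gives a = (-4, 3, 0).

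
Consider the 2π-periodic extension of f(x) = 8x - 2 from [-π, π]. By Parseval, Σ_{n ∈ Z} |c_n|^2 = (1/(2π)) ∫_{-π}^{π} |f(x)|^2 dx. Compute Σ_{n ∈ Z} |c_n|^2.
Σ |c_n|^2 = 64π^2/3 + 4

Expand and integrate term by term over [-π, π]:
  ∫ (8x)^2 dx = 64·(2π^3/3); ∫ 2·8·(-2)·x dx = 0 (odd integrand); ∫ (-2)^2 dx = 4·2π.
So (1/(2π)) ∫_{-π}^{π} (8x - 2)^2 dx = 64π^2/3 + 4 = 64π^2/3 + 4.
Parseval ⇒ Σ |c_n|^2 = 64π^2/3 + 4.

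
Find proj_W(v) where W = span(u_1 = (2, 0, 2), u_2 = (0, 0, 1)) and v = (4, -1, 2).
proj_W(v) = (4, 0, 2)

Set up U = [u_1 | ... | u_2] ∈ R^(3×2). The projector onto W = col(U) is P = U (U^T U)^(-1) U^T.
Compute U^T U =
  [8, 2]
  [2, 1],
and U^T v = (12, 2).
Solve U^T U · c = U^T v for the coefficients: c = (2, -2). The projection is proj_W(v) = U c.
Check: (v - proj_W(v)) · u_1 = 0  (should be 0).
Check: (v - proj_W(v)) · u_2 = 0  (should be 0).
Result: proj_W(v) = (4, 0, 2).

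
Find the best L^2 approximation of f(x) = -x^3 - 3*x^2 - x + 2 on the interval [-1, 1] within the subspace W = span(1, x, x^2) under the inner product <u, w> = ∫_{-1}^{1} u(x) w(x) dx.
g(x) = -3*x^2 - 8*x/5 + 2

The best approximation g ∈ W is the orthogonal projection of f onto W. Writing g = a_0 + a_1 x + a_2 x^2, the coefficients solve the normal equations G · a = b where
  G_{ij} = <φ_i, φ_j> and b_i = <f, φ_i>, with φ_0 = 1, φ_1 = x, φ_2 = x^2.
G =
  [2, 0, 2/3]
  [0, 2/3, 0]
  [2/3, 0, 2/5],
b = (2, -16/15, 2/15).
Solving gives a_0 = 2, a_1 = -8/5, a_2 = -3, so
  g(x) = -3*x^2 - 8*x/5 + 2.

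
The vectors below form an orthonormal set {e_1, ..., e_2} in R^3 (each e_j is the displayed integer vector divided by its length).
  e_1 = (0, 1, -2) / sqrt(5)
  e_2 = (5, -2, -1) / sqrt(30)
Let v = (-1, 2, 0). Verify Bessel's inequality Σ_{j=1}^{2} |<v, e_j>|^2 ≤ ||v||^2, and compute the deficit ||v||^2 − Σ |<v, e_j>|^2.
Σ |<v, e_j>|^2 = 7/2; ||v||^2 = 5; deficit = 3/2

Write each e_j = u_j / sqrt(<u_j, u_j>) where u_j is the displayed integer vector. Then <v, e_j> = <v, u_j> / sqrt(<u_j, u_j>), so |<v, e_j>|^2 = <v, u_j>^2 / <u_j, u_j>.
Coefficients: <v, e_1> = 2/sqrt(5), <v, e_2> = -9/sqrt(30).
Square and sum: Σ |<v, e_j>|^2 = 7/2.
Compute ||v||^2 = v·v = 5.
Deficit = 5 − 7/2 = 3/2 ≥ 0, confirming Bessel's inequality. (The deficit equals ||v − Σ <v,e_j> e_j||^2, the squared distance from v to span{e_j}.)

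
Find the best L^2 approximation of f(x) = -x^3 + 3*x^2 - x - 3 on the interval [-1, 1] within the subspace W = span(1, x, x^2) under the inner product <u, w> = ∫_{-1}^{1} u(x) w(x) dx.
g(x) = 3*x^2 - 8*x/5 - 3

The best approximation g ∈ W is the orthogonal projection of f onto W. Writing g = a_0 + a_1 x + a_2 x^2, the coefficients solve the normal equations G · a = b where
  G_{ij} = <φ_i, φ_j> and b_i = <f, φ_i>, with φ_0 = 1, φ_1 = x, φ_2 = x^2.
G =
  [2, 0, 2/3]
  [0, 2/3, 0]
  [2/3, 0, 2/5],
b = (-4, -16/15, -4/5).
Solving gives a_0 = -3, a_1 = -8/5, a_2 = 3, so
  g(x) = 3*x^2 - 8*x/5 - 3.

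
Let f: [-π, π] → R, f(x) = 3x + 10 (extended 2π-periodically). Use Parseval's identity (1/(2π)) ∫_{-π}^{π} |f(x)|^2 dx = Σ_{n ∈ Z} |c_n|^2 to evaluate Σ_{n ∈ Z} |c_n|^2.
Σ |c_n|^2 = 3π^2 + 100

Expand and integrate term by term over [-π, π]:
  ∫ (3x)^2 dx = 9·(2π^3/3); ∫ 2·3·(10)·x dx = 0 (odd integrand); ∫ 10^2 dx = 100·2π.
So (1/(2π)) ∫_{-π}^{π} (3x + 10)^2 dx = 9π^2/3 + 100 = 3π^2 + 100.
Parseval ⇒ Σ |c_n|^2 = 3π^2 + 100.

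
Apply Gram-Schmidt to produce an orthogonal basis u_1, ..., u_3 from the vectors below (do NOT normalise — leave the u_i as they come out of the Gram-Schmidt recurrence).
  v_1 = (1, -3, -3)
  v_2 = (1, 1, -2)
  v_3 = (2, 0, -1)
Orthogonal basis:
  u_1 = (1, -3, -3)
  u_2 = (15/19, 31/19, -26/19)
  u_3 = (9/7, -1/7, 4/7)

Apply the Gram-Schmidt recurrence
  u_1 = v_1
  u_i = v_i − Σ_{j<i} ((v_i · u_j) / (u_j · u_j)) · u_j.

Step by step this gives:
  u_1 = (1, -3, -3)
  u_2 = (15/19, 31/19, -26/19)
  u_3 = (9/7, -1/7, 4/7)

Orthogonality check:
  u_2 · u_1 = 0 (should be 0)
  u_3 · u_1 = 0 (should be 0)
  u_3 · u_2 = 0 (should be 0)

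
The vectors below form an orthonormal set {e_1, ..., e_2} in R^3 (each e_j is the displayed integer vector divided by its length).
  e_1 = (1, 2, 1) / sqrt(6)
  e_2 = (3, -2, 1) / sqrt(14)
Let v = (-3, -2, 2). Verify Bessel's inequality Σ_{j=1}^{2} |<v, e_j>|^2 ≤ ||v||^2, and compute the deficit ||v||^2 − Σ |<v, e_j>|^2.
Σ |<v, e_j>|^2 = 101/21; ||v||^2 = 17; deficit = 256/21

Write each e_j = u_j / sqrt(<u_j, u_j>) where u_j is the displayed integer vector. Then <v, e_j> = <v, u_j> / sqrt(<u_j, u_j>), so |<v, e_j>|^2 = <v, u_j>^2 / <u_j, u_j>.
Coefficients: <v, e_1> = -5/sqrt(6), <v, e_2> = -3/sqrt(14).
Square and sum: Σ |<v, e_j>|^2 = 101/21.
Compute ||v||^2 = v·v = 17.
Deficit = 17 − 101/21 = 256/21 ≥ 0, confirming Bessel's inequality. (The deficit equals ||v − Σ <v,e_j> e_j||^2, the squared distance from v to span{e_j}.)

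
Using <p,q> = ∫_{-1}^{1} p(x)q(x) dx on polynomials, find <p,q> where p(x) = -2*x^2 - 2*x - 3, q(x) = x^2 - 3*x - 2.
<p,q> = 238/15

Expand the product: p(x)·q(x) = -2*x^4 + 4*x^3 + 7*x^2 + 13*x + 6.
∫_{-1}^{1} of each monomial x^k gives [2/(k+1) if k even, 0 if k odd]. Integrating term-by-term (or equivalently evaluating the antiderivative F(x) = -2*x^5/5 + x^4 + 7*x^3/3 + 13*x^2/2 + 6*x at the endpoints):
  F(1) − F(−1) = 463/30 − (-13/30) = 238/15.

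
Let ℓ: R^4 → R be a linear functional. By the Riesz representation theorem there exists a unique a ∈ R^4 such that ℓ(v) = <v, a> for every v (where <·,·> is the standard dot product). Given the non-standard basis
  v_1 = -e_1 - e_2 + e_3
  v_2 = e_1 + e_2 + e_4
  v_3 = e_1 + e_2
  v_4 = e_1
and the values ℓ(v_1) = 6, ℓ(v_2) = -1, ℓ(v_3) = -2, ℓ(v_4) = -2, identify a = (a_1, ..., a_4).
a = (-2, 0, 4, 1)

Write a = (a_1, ..., a_4) in the standard basis. For each basis vector v_i, ℓ(v_i) = <v_i, a> is a linear equation in the a_j's. Collect the n equations into a matrix system V a = ℓ, where row i of V is v_i (expressed in the standard basis). Since V is invertible (lower-triangular with 1s on the diagonal, up to permutation), solve by back-substitution:
  V =
[[-1, -1, 1, 0],
 [1, 1, 0, 1],
 [1, 1, 0, 0],
 [1, 0, 0, 0]]
  V a = (6, -1, -2, -2)
Solving gives a = (-2, 0, 4, 1).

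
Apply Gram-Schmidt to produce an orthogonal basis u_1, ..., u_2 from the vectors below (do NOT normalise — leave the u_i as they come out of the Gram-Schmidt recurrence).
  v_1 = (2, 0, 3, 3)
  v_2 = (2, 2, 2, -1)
Orthogonal basis:
  u_1 = (2, 0, 3, 3)
  u_2 = (15/11, 2, 23/22, -43/22)

Apply the Gram-Schmidt recurrence
  u_1 = v_1
  u_i = v_i − Σ_{j<i} ((v_i · u_j) / (u_j · u_j)) · u_j.

Step by step this gives:
  u_1 = (2, 0, 3, 3)
  u_2 = (15/11, 2, 23/22, -43/22)

Orthogonality check:
  u_2 · u_1 = 0 (should be 0)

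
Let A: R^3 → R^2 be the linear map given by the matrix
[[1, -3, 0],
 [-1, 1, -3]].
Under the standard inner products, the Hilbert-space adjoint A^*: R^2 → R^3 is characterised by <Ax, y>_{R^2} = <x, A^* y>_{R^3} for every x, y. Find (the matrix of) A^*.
A^* = A^T =
[[1, -1],
 [-3, 1],
 [0, -3]]

For real matrices with standard dot products, the defining identity <Ax, y> = <x, A^* y> gives (Ax)^T y = x^T (A^*) y, i.e. x^T A^T y = x^T (A^*) y. Since this holds for all x, y, we must have A^* = A^T. Therefore
A^* =
[[1, -1],
 [-3, 1],
 [0, -3]].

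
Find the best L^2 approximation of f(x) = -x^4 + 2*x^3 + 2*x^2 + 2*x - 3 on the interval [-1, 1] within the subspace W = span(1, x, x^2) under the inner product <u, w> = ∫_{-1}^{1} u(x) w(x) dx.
g(x) = 8*x^2/7 + 16*x/5 - 102/35

The best approximation g ∈ W is the orthogonal projection of f onto W. Writing g = a_0 + a_1 x + a_2 x^2, the coefficients solve the normal equations G · a = b where
  G_{ij} = <φ_i, φ_j> and b_i = <f, φ_i>, with φ_0 = 1, φ_1 = x, φ_2 = x^2.
G =
  [2, 0, 2/3]
  [0, 2/3, 0]
  [2/3, 0, 2/5],
b = (-76/15, 32/15, -52/35).
Solving gives a_0 = -102/35, a_1 = 16/5, a_2 = 8/7, so
  g(x) = 8*x^2/7 + 16*x/5 - 102/35.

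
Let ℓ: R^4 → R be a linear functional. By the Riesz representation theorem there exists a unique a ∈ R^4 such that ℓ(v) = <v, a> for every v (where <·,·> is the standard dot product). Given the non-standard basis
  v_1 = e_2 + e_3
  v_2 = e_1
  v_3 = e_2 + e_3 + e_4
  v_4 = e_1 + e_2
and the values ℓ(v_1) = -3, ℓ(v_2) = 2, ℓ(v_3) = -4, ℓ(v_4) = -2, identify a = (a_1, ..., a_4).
a = (2, -4, 1, -1)

Write a = (a_1, ..., a_4) in the standard basis. For each basis vector v_i, ℓ(v_i) = <v_i, a> is a linear equation in the a_j's. Collect the n equations into a matrix system V a = ℓ, where row i of V is v_i (expressed in the standard basis). Since V is invertible (lower-triangular with 1s on the diagonal, up to permutation), solve by back-substitution:
  V =
[[0, 1, 1, 0],
 [1, 0, 0, 0],
 [0, 1, 1, 1],
 [1, 1, 0, 0]]
  V a = (-3, 2, -4, -2)
Solving gives a = (2, -4, 1, -1).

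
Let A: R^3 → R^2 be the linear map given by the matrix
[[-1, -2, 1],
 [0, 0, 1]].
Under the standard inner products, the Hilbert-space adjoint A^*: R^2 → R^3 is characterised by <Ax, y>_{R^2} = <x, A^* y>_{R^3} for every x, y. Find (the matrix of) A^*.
A^* = A^T =
[[-1, 0],
 [-2, 0],
 [1, 1]]

For real matrices with standard dot products, the defining identity <Ax, y> = <x, A^* y> gives (Ax)^T y = x^T (A^*) y, i.e. x^T A^T y = x^T (A^*) y. Since this holds for all x, y, we must have A^* = A^T. Therefore
A^* =
[[-1, 0],
 [-2, 0],
 [1, 1]].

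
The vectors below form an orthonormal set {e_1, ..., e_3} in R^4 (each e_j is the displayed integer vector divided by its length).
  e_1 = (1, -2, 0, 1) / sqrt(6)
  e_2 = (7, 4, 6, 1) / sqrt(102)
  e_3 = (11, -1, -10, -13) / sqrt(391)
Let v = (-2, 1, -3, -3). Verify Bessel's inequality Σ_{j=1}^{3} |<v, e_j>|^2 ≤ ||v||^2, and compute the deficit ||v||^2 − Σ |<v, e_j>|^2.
Σ |<v, e_j>|^2 = 23; ||v||^2 = 23; deficit = 0

Write each e_j = u_j / sqrt(<u_j, u_j>) where u_j is the displayed integer vector. Then <v, e_j> = <v, u_j> / sqrt(<u_j, u_j>), so |<v, e_j>|^2 = <v, u_j>^2 / <u_j, u_j>.
Coefficients: <v, e_1> = -7/sqrt(6), <v, e_2> = -31/sqrt(102), <v, e_3> = 46/sqrt(391).
Square and sum: Σ |<v, e_j>|^2 = 23.
Compute ||v||^2 = v·v = 23.
Deficit = 23 − 23 = 0 ≥ 0, confirming Bessel's inequality. (The deficit equals ||v − Σ <v,e_j> e_j||^2, the squared distance from v to span{e_j}.)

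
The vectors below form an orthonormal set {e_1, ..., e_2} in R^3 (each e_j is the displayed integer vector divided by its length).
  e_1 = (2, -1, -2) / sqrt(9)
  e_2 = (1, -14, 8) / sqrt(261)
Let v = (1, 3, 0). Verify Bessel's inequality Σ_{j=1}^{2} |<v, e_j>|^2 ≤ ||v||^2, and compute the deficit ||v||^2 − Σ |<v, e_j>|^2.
Σ |<v, e_j>|^2 = 190/29; ||v||^2 = 10; deficit = 100/29

Write each e_j = u_j / sqrt(<u_j, u_j>) where u_j is the displayed integer vector. Then <v, e_j> = <v, u_j> / sqrt(<u_j, u_j>), so |<v, e_j>|^2 = <v, u_j>^2 / <u_j, u_j>.
Coefficients: <v, e_1> = -1/sqrt(9), <v, e_2> = -41/sqrt(261).
Square and sum: Σ |<v, e_j>|^2 = 190/29.
Compute ||v||^2 = v·v = 10.
Deficit = 10 − 190/29 = 100/29 ≥ 0, confirming Bessel's inequality. (The deficit equals ||v − Σ <v,e_j> e_j||^2, the squared distance from v to span{e_j}.)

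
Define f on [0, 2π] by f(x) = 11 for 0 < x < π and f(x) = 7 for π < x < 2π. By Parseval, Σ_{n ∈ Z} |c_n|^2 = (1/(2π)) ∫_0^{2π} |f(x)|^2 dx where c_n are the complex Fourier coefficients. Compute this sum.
Σ |c_n|^2 = 85

Parseval equates the L^2 energy of f (normalised by 1/(2π)) with the ℓ^2 sum of its Fourier coefficients: (1/(2π)) ∫_0^{2π} |f|^2 = Σ |c_n|^2.
Compute the left side: (1/(2π)) [∫_0^π 11^2 dx + ∫_π^{2π} 7^2 dx] = (1/(2π)) · (121π + 49π) = (121 + 49)/2 = 85.
So Σ_{n ∈ Z} |c_n|^2 = 85.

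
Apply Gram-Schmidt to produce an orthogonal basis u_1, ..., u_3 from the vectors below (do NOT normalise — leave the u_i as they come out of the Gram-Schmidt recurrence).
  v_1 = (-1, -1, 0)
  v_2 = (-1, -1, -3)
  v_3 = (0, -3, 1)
Orthogonal basis:
  u_1 = (-1, -1, 0)
  u_2 = (0, 0, -3)
  u_3 = (3/2, -3/2, 0)

Apply the Gram-Schmidt recurrence
  u_1 = v_1
  u_i = v_i − Σ_{j<i} ((v_i · u_j) / (u_j · u_j)) · u_j.

Step by step this gives:
  u_1 = (-1, -1, 0)
  u_2 = (0, 0, -3)
  u_3 = (3/2, -3/2, 0)

Orthogonality check:
  u_2 · u_1 = 0 (should be 0)
  u_3 · u_1 = 0 (should be 0)
  u_3 · u_2 = 0 (should be 0)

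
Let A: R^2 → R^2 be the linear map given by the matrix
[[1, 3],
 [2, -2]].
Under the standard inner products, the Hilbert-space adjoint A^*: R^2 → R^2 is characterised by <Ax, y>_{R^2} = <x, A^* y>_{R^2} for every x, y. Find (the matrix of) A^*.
A^* = A^T =
[[1, 2],
 [3, -2]]

For real matrices with standard dot products, the defining identity <Ax, y> = <x, A^* y> gives (Ax)^T y = x^T (A^*) y, i.e. x^T A^T y = x^T (A^*) y. Since this holds for all x, y, we must have A^* = A^T. Therefore
A^* =
[[1, 2],
 [3, -2]].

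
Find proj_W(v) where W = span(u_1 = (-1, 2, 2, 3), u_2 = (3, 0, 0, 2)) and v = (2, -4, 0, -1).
proj_W(v) = (514/225, -362/225, -362/225, -107/75)

Set up U = [u_1 | ... | u_2] ∈ R^(4×2). The projector onto W = col(U) is P = U (U^T U)^(-1) U^T.
Compute U^T U =
  [18, 3]
  [3, 13],
and U^T v = (-13, 4).
Solve U^T U · c = U^T v for the coefficients: c = (-181/225, 37/75). The projection is proj_W(v) = U c.
Check: (v - proj_W(v)) · u_1 = 0  (should be 0).
Check: (v - proj_W(v)) · u_2 = 0  (should be 0).
Result: proj_W(v) = (514/225, -362/225, -362/225, -107/75).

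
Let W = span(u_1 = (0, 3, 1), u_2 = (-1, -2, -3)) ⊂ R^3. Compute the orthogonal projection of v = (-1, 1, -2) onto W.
proj_W(v) = (-1, 1, -2)

Set up U = [u_1 | ... | u_2] ∈ R^(3×2). The projector onto W = col(U) is P = U (U^T U)^(-1) U^T.
Compute U^T U =
  [10, -9]
  [-9, 14],
and U^T v = (1, 5).
Solve U^T U · c = U^T v for the coefficients: c = (1, 1). The projection is proj_W(v) = U c.
Check: (v - proj_W(v)) · u_1 = 0  (should be 0).
Check: (v - proj_W(v)) · u_2 = 0  (should be 0).
Result: proj_W(v) = (-1, 1, -2).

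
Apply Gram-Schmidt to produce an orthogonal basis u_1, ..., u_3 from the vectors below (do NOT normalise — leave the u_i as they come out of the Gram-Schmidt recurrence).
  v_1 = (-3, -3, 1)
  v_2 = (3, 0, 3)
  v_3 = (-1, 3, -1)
Orthogonal basis:
  u_1 = (-3, -3, 1)
  u_2 = (39/19, -18/19, 63/19)
  u_3 = (-18/17, 24/17, 18/17)

Apply the Gram-Schmidt recurrence
  u_1 = v_1
  u_i = v_i − Σ_{j<i} ((v_i · u_j) / (u_j · u_j)) · u_j.

Step by step this gives:
  u_1 = (-3, -3, 1)
  u_2 = (39/19, -18/19, 63/19)
  u_3 = (-18/17, 24/17, 18/17)

Orthogonality check:
  u_2 · u_1 = 0 (should be 0)
  u_3 · u_1 = 0 (should be 0)
  u_3 · u_2 = 0 (should be 0)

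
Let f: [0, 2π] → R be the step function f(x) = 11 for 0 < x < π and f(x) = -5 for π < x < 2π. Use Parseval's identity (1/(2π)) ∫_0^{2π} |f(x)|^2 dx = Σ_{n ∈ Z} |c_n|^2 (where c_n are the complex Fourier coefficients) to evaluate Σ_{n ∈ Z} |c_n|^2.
Σ |c_n|^2 = 73

Parseval equates the L^2 energy of f (normalised by 1/(2π)) with the ℓ^2 sum of its Fourier coefficients: (1/(2π)) ∫_0^{2π} |f|^2 = Σ |c_n|^2.
Compute the left side: (1/(2π)) [∫_0^π 11^2 dx + ∫_π^{2π} (-5)^2 dx] = (1/(2π)) · (121π + 25π) = (121 + 25)/2 = 73.
So Σ_{n ∈ Z} |c_n|^2 = 73.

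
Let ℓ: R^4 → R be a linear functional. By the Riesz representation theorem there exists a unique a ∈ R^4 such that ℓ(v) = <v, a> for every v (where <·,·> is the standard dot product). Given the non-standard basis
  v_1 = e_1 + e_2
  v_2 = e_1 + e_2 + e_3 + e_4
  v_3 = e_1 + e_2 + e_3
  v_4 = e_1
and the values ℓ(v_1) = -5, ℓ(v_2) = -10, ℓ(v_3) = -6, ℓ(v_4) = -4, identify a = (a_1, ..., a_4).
a = (-4, -1, -1, -4)

Write a = (a_1, ..., a_4) in the standard basis. For each basis vector v_i, ℓ(v_i) = <v_i, a> is a linear equation in the a_j's. Collect the n equations into a matrix system V a = ℓ, where row i of V is v_i (expressed in the standard basis). Since V is invertible (lower-triangular with 1s on the diagonal, up to permutation), solve by back-substitution:
  V =
[[1, 1, 0, 0],
 [1, 1, 1, 1],
 [1, 1, 1, 0],
 [1, 0, 0, 0]]
  V a = (-5, -10, -6, -4)
Solving gives a = (-4, -1, -1, -4).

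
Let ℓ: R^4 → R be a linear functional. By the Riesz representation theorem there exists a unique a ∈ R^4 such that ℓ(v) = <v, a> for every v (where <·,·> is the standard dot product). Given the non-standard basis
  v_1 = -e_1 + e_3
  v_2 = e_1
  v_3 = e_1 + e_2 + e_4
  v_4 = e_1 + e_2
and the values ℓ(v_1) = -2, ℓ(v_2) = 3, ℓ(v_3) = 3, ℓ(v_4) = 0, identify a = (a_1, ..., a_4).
a = (3, -3, 1, 3)

Write a = (a_1, ..., a_4) in the standard basis. For each basis vector v_i, ℓ(v_i) = <v_i, a> is a linear equation in the a_j's. Collect the n equations into a matrix system V a = ℓ, where row i of V is v_i (expressed in the standard basis). Since V is invertible (lower-triangular with 1s on the diagonal, up to permutation), solve by back-substitution:
  V =
[[-1, 0, 1, 0],
 [1, 0, 0, 0],
 [1, 1, 0, 1],
 [1, 1, 0, 0]]
  V a = (-2, 3, 3, 0)
Solving gives a = (3, -3, 1, 3).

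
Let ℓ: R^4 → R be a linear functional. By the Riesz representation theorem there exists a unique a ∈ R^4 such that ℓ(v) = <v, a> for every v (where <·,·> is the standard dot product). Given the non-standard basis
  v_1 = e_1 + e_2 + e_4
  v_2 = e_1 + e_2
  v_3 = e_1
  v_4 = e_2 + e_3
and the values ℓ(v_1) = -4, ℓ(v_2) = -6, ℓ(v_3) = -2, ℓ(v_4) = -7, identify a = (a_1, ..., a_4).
a = (-2, -4, -3, 2)

Write a = (a_1, ..., a_4) in the standard basis. For each basis vector v_i, ℓ(v_i) = <v_i, a> is a linear equation in the a_j's. Collect the n equations into a matrix system V a = ℓ, where row i of V is v_i (expressed in the standard basis). Since V is invertible (lower-triangular with 1s on the diagonal, up to permutation), solve by back-substitution:
  V =
[[1, 1, 0, 1],
 [1, 1, 0, 0],
 [1, 0, 0, 0],
 [0, 1, 1, 0]]
  V a = (-4, -6, -2, -7)
Solving gives a = (-2, -4, -3, 2).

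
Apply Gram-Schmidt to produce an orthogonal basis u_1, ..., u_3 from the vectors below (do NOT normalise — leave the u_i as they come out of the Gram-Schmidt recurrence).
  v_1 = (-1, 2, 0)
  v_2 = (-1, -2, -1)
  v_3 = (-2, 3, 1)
Orthogonal basis:
  u_1 = (-1, 2, 0)
  u_2 = (-8/5, -4/5, -1)
  u_3 = (-10/21, -5/21, 20/21)

Apply the Gram-Schmidt recurrence
  u_1 = v_1
  u_i = v_i − Σ_{j<i} ((v_i · u_j) / (u_j · u_j)) · u_j.

Step by step this gives:
  u_1 = (-1, 2, 0)
  u_2 = (-8/5, -4/5, -1)
  u_3 = (-10/21, -5/21, 20/21)

Orthogonality check:
  u_2 · u_1 = 0 (should be 0)
  u_3 · u_1 = 0 (should be 0)
  u_3 · u_2 = 0 (should be 0)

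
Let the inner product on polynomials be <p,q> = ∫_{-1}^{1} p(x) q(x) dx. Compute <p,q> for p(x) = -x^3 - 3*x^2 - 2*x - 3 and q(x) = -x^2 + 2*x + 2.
<p,q> = -244/15

Expand the product: p(x)·q(x) = x^5 + x^4 - 6*x^3 - 7*x^2 - 10*x - 6.
∫_{-1}^{1} of each monomial x^k gives [2/(k+1) if k even, 0 if k odd]. Integrating term-by-term (or equivalently evaluating the antiderivative F(x) = x^6/6 + x^5/5 - 3*x^4/2 - 7*x^3/3 - 5*x^2 - 6*x at the endpoints):
  F(1) − F(−1) = -217/15 − (9/5) = -244/15.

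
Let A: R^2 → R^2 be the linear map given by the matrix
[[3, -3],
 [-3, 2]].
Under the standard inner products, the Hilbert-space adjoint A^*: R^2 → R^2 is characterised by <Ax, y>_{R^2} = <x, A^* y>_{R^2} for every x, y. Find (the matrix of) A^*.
A^* = A^T =
[[3, -3],
 [-3, 2]]

For real matrices with standard dot products, the defining identity <Ax, y> = <x, A^* y> gives (Ax)^T y = x^T (A^*) y, i.e. x^T A^T y = x^T (A^*) y. Since this holds for all x, y, we must have A^* = A^T. Therefore
A^* =
[[3, -3],
 [-3, 2]].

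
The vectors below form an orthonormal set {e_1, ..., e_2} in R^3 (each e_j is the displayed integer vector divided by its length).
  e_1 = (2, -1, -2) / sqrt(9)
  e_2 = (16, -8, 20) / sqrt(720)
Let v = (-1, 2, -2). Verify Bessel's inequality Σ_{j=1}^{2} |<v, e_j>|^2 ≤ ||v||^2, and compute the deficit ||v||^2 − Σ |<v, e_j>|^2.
Σ |<v, e_j>|^2 = 36/5; ||v||^2 = 9; deficit = 9/5

Write each e_j = u_j / sqrt(<u_j, u_j>) where u_j is the displayed integer vector. Then <v, e_j> = <v, u_j> / sqrt(<u_j, u_j>), so |<v, e_j>|^2 = <v, u_j>^2 / <u_j, u_j>.
Coefficients: <v, e_1> = 0/sqrt(9), <v, e_2> = -72/sqrt(720).
Square and sum: Σ |<v, e_j>|^2 = 36/5.
Compute ||v||^2 = v·v = 9.
Deficit = 9 − 36/5 = 9/5 ≥ 0, confirming Bessel's inequality. (The deficit equals ||v − Σ <v,e_j> e_j||^2, the squared distance from v to span{e_j}.)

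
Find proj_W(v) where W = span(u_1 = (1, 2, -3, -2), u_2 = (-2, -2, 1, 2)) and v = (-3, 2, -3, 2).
proj_W(v) = (-147/65, -6/13, -219/65, 6/13)

Set up U = [u_1 | ... | u_2] ∈ R^(4×2). The projector onto W = col(U) is P = U (U^T U)^(-1) U^T.
Compute U^T U =
  [18, -13]
  [-13, 13],
and U^T v = (6, 3).
Solve U^T U · c = U^T v for the coefficients: c = (9/5, 132/65). The projection is proj_W(v) = U c.
Check: (v - proj_W(v)) · u_1 = 0  (should be 0).
Check: (v - proj_W(v)) · u_2 = 0  (should be 0).
Result: proj_W(v) = (-147/65, -6/13, -219/65, 6/13).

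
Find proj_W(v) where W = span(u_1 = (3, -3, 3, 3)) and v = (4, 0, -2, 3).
proj_W(v) = (5/4, -5/4, 5/4, 5/4)

Set up U = [u_1 | ... | u_1] ∈ R^(4×1). The projector onto W = col(U) is P = U (U^T U)^(-1) U^T.
Compute U^T U =
  [36],
and U^T v = (15).
Solve U^T U · c = U^T v for the coefficients: c = (5/12). The projection is proj_W(v) = U c.
Check: (v - proj_W(v)) · u_1 = 0  (should be 0).
Result: proj_W(v) = (5/4, -5/4, 5/4, 5/4).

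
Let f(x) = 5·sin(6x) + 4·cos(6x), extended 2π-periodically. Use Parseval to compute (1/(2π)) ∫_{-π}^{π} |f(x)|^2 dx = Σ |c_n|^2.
Σ |c_n|^2 = 41/2

Expand |f|^2 and use orthogonality of {sin(nx), cos(mx)} on [-π, π]:
  ∫_{-π}^{π} sin(nx)^2 dx = π, ∫ cos(mx)^2 dx = π, and cross terms integrate to 0.
So ∫_{-π}^{π} f(x)^2 dx = 5^2 · π + 4^2 · π = (25 + 16)π.
Divide by 2π: (25 + 16)/2 = 41/2.
By Parseval, this equals Σ |c_n|^2.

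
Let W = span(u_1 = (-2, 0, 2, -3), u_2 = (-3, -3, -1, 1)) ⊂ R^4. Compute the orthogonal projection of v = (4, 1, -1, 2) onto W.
proj_W(v) = (1180/339, 188/113, -428/339, 736/339)

Set up U = [u_1 | ... | u_2] ∈ R^(4×2). The projector onto W = col(U) is P = U (U^T U)^(-1) U^T.
Compute U^T U =
  [17, 1]
  [1, 20],
and U^T v = (-16, -12).
Solve U^T U · c = U^T v for the coefficients: c = (-308/339, -188/339). The projection is proj_W(v) = U c.
Check: (v - proj_W(v)) · u_1 = 0  (should be 0).
Check: (v - proj_W(v)) · u_2 = 0  (should be 0).
Result: proj_W(v) = (1180/339, 188/113, -428/339, 736/339).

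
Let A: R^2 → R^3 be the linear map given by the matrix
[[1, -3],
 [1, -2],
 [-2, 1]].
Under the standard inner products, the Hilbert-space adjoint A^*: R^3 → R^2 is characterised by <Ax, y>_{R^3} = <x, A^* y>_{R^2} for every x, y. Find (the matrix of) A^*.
A^* = A^T =
[[1, 1, -2],
 [-3, -2, 1]]

For real matrices with standard dot products, the defining identity <Ax, y> = <x, A^* y> gives (Ax)^T y = x^T (A^*) y, i.e. x^T A^T y = x^T (A^*) y. Since this holds for all x, y, we must have A^* = A^T. Therefore
A^* =
[[1, 1, -2],
 [-3, -2, 1]].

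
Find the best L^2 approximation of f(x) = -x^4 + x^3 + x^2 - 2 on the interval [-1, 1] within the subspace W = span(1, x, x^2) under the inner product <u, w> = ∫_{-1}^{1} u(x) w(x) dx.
g(x) = x^2/7 + 3*x/5 - 67/35

The best approximation g ∈ W is the orthogonal projection of f onto W. Writing g = a_0 + a_1 x + a_2 x^2, the coefficients solve the normal equations G · a = b where
  G_{ij} = <φ_i, φ_j> and b_i = <f, φ_i>, with φ_0 = 1, φ_1 = x, φ_2 = x^2.
G =
  [2, 0, 2/3]
  [0, 2/3, 0]
  [2/3, 0, 2/5],
b = (-56/15, 2/5, -128/105).
Solving gives a_0 = -67/35, a_1 = 3/5, a_2 = 1/7, so
  g(x) = x^2/7 + 3*x/5 - 67/35.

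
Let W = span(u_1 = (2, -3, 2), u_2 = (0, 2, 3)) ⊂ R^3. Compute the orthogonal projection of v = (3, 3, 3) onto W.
proj_W(v) = (6/17, 393/221, 843/221)

Set up U = [u_1 | ... | u_2] ∈ R^(3×2). The projector onto W = col(U) is P = U (U^T U)^(-1) U^T.
Compute U^T U =
  [17, 0]
  [0, 13],
and U^T v = (3, 15).
Solve U^T U · c = U^T v for the coefficients: c = (3/17, 15/13). The projection is proj_W(v) = U c.
Check: (v - proj_W(v)) · u_1 = 0  (should be 0).
Check: (v - proj_W(v)) · u_2 = 0  (should be 0).
Result: proj_W(v) = (6/17, 393/221, 843/221).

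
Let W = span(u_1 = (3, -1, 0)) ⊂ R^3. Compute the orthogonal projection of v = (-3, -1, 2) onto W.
proj_W(v) = (-12/5, 4/5, 0)

Set up U = [u_1 | ... | u_1] ∈ R^(3×1). The projector onto W = col(U) is P = U (U^T U)^(-1) U^T.
Compute U^T U =
  [10],
and U^T v = (-8).
Solve U^T U · c = U^T v for the coefficients: c = (-4/5). The projection is proj_W(v) = U c.
Check: (v - proj_W(v)) · u_1 = 0  (should be 0).
Result: proj_W(v) = (-12/5, 4/5, 0).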